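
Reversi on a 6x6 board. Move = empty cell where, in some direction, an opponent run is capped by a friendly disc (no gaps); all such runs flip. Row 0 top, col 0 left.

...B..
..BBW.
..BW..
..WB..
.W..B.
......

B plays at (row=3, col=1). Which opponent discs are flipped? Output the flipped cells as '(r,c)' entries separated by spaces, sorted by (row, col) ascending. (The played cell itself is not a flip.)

Dir NW: first cell '.' (not opp) -> no flip
Dir N: first cell '.' (not opp) -> no flip
Dir NE: first cell 'B' (not opp) -> no flip
Dir W: first cell '.' (not opp) -> no flip
Dir E: opp run (3,2) capped by B -> flip
Dir SW: first cell '.' (not opp) -> no flip
Dir S: opp run (4,1), next='.' -> no flip
Dir SE: first cell '.' (not opp) -> no flip

Answer: (3,2)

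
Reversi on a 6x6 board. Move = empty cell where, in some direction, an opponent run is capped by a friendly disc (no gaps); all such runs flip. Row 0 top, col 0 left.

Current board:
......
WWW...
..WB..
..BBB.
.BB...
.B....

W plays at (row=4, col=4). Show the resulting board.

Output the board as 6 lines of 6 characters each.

Place W at (4,4); scan 8 dirs for brackets.
Dir NW: opp run (3,3) capped by W -> flip
Dir N: opp run (3,4), next='.' -> no flip
Dir NE: first cell '.' (not opp) -> no flip
Dir W: first cell '.' (not opp) -> no flip
Dir E: first cell '.' (not opp) -> no flip
Dir SW: first cell '.' (not opp) -> no flip
Dir S: first cell '.' (not opp) -> no flip
Dir SE: first cell '.' (not opp) -> no flip
All flips: (3,3)

Answer: ......
WWW...
..WB..
..BWB.
.BB.W.
.B....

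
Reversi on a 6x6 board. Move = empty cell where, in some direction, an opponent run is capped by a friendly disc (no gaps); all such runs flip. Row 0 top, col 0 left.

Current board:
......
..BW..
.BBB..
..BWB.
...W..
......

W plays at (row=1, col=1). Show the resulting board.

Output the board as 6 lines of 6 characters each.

Place W at (1,1); scan 8 dirs for brackets.
Dir NW: first cell '.' (not opp) -> no flip
Dir N: first cell '.' (not opp) -> no flip
Dir NE: first cell '.' (not opp) -> no flip
Dir W: first cell '.' (not opp) -> no flip
Dir E: opp run (1,2) capped by W -> flip
Dir SW: first cell '.' (not opp) -> no flip
Dir S: opp run (2,1), next='.' -> no flip
Dir SE: opp run (2,2) capped by W -> flip
All flips: (1,2) (2,2)

Answer: ......
.WWW..
.BWB..
..BWB.
...W..
......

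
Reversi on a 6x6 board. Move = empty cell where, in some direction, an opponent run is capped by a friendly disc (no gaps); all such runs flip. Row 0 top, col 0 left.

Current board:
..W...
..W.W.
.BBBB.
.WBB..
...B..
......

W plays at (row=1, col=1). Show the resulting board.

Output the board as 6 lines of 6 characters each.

Answer: ..W...
.WW.W.
.WBBB.
.WBB..
...B..
......

Derivation:
Place W at (1,1); scan 8 dirs for brackets.
Dir NW: first cell '.' (not opp) -> no flip
Dir N: first cell '.' (not opp) -> no flip
Dir NE: first cell 'W' (not opp) -> no flip
Dir W: first cell '.' (not opp) -> no flip
Dir E: first cell 'W' (not opp) -> no flip
Dir SW: first cell '.' (not opp) -> no flip
Dir S: opp run (2,1) capped by W -> flip
Dir SE: opp run (2,2) (3,3), next='.' -> no flip
All flips: (2,1)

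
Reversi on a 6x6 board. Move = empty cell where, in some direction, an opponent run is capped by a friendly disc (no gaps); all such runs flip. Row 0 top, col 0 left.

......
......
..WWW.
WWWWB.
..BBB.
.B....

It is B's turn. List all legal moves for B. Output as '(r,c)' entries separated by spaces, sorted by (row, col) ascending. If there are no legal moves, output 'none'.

(1,1): flips 2 -> legal
(1,2): flips 3 -> legal
(1,3): flips 2 -> legal
(1,4): flips 1 -> legal
(1,5): flips 2 -> legal
(2,0): flips 1 -> legal
(2,1): flips 1 -> legal
(2,5): no bracket -> illegal
(3,5): no bracket -> illegal
(4,0): no bracket -> illegal
(4,1): no bracket -> illegal

Answer: (1,1) (1,2) (1,3) (1,4) (1,5) (2,0) (2,1)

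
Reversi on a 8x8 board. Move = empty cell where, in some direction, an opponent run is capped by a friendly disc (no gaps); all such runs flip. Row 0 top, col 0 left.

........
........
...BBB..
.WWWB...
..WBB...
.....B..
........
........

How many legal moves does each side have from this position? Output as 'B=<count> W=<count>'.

Answer: B=5 W=8

Derivation:
-- B to move --
(2,0): no bracket -> illegal
(2,1): flips 1 -> legal
(2,2): flips 1 -> legal
(3,0): flips 3 -> legal
(4,0): no bracket -> illegal
(4,1): flips 2 -> legal
(5,1): flips 2 -> legal
(5,2): no bracket -> illegal
(5,3): no bracket -> illegal
B mobility = 5
-- W to move --
(1,2): no bracket -> illegal
(1,3): flips 1 -> legal
(1,4): flips 1 -> legal
(1,5): flips 1 -> legal
(1,6): no bracket -> illegal
(2,2): no bracket -> illegal
(2,6): no bracket -> illegal
(3,5): flips 1 -> legal
(3,6): no bracket -> illegal
(4,5): flips 2 -> legal
(4,6): no bracket -> illegal
(5,2): no bracket -> illegal
(5,3): flips 1 -> legal
(5,4): flips 1 -> legal
(5,6): no bracket -> illegal
(6,4): no bracket -> illegal
(6,5): no bracket -> illegal
(6,6): flips 2 -> legal
W mobility = 8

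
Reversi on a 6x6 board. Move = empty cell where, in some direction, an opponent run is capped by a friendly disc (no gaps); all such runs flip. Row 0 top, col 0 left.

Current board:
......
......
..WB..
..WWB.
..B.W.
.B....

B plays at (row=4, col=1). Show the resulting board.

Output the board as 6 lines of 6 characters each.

Answer: ......
......
..WB..
..BWB.
.BB.W.
.B....

Derivation:
Place B at (4,1); scan 8 dirs for brackets.
Dir NW: first cell '.' (not opp) -> no flip
Dir N: first cell '.' (not opp) -> no flip
Dir NE: opp run (3,2) capped by B -> flip
Dir W: first cell '.' (not opp) -> no flip
Dir E: first cell 'B' (not opp) -> no flip
Dir SW: first cell '.' (not opp) -> no flip
Dir S: first cell 'B' (not opp) -> no flip
Dir SE: first cell '.' (not opp) -> no flip
All flips: (3,2)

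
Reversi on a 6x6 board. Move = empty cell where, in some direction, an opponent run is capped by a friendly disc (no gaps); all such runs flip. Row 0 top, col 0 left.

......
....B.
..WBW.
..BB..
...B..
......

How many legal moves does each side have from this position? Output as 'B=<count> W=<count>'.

Answer: B=6 W=3

Derivation:
-- B to move --
(1,1): flips 1 -> legal
(1,2): flips 1 -> legal
(1,3): no bracket -> illegal
(1,5): flips 1 -> legal
(2,1): flips 1 -> legal
(2,5): flips 1 -> legal
(3,1): no bracket -> illegal
(3,4): flips 1 -> legal
(3,5): no bracket -> illegal
B mobility = 6
-- W to move --
(0,3): no bracket -> illegal
(0,4): flips 1 -> legal
(0,5): no bracket -> illegal
(1,2): no bracket -> illegal
(1,3): no bracket -> illegal
(1,5): no bracket -> illegal
(2,1): no bracket -> illegal
(2,5): no bracket -> illegal
(3,1): no bracket -> illegal
(3,4): no bracket -> illegal
(4,1): no bracket -> illegal
(4,2): flips 2 -> legal
(4,4): flips 1 -> legal
(5,2): no bracket -> illegal
(5,3): no bracket -> illegal
(5,4): no bracket -> illegal
W mobility = 3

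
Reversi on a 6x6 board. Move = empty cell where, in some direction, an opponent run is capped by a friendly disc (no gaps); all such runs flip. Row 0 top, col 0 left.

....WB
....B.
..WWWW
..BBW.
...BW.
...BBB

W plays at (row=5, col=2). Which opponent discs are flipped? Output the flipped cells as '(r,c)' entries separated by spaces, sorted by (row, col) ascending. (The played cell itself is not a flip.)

Answer: (4,3)

Derivation:
Dir NW: first cell '.' (not opp) -> no flip
Dir N: first cell '.' (not opp) -> no flip
Dir NE: opp run (4,3) capped by W -> flip
Dir W: first cell '.' (not opp) -> no flip
Dir E: opp run (5,3) (5,4) (5,5), next=edge -> no flip
Dir SW: edge -> no flip
Dir S: edge -> no flip
Dir SE: edge -> no flip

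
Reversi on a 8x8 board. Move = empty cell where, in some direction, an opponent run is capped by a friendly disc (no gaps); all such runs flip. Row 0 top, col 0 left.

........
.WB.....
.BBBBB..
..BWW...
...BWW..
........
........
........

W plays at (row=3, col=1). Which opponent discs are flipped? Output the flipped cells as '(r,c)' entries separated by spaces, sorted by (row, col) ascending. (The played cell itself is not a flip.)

Answer: (2,1) (3,2)

Derivation:
Dir NW: first cell '.' (not opp) -> no flip
Dir N: opp run (2,1) capped by W -> flip
Dir NE: opp run (2,2), next='.' -> no flip
Dir W: first cell '.' (not opp) -> no flip
Dir E: opp run (3,2) capped by W -> flip
Dir SW: first cell '.' (not opp) -> no flip
Dir S: first cell '.' (not opp) -> no flip
Dir SE: first cell '.' (not opp) -> no flip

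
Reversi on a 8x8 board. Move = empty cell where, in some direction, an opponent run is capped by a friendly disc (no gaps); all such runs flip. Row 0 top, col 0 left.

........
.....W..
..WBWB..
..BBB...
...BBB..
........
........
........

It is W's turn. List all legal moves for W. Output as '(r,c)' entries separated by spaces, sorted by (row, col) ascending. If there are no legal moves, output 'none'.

Answer: (2,6) (3,5) (4,2) (5,4) (5,5)

Derivation:
(1,2): no bracket -> illegal
(1,3): no bracket -> illegal
(1,4): no bracket -> illegal
(1,6): no bracket -> illegal
(2,1): no bracket -> illegal
(2,6): flips 1 -> legal
(3,1): no bracket -> illegal
(3,5): flips 1 -> legal
(3,6): no bracket -> illegal
(4,1): no bracket -> illegal
(4,2): flips 2 -> legal
(4,6): no bracket -> illegal
(5,2): no bracket -> illegal
(5,3): no bracket -> illegal
(5,4): flips 2 -> legal
(5,5): flips 2 -> legal
(5,6): no bracket -> illegal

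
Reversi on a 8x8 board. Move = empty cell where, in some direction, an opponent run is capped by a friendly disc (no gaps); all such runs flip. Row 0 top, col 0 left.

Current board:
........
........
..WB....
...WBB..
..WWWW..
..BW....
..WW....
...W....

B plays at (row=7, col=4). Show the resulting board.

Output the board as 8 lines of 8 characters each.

Place B at (7,4); scan 8 dirs for brackets.
Dir NW: opp run (6,3) capped by B -> flip
Dir N: first cell '.' (not opp) -> no flip
Dir NE: first cell '.' (not opp) -> no flip
Dir W: opp run (7,3), next='.' -> no flip
Dir E: first cell '.' (not opp) -> no flip
Dir SW: edge -> no flip
Dir S: edge -> no flip
Dir SE: edge -> no flip
All flips: (6,3)

Answer: ........
........
..WB....
...WBB..
..WWWW..
..BW....
..WB....
...WB...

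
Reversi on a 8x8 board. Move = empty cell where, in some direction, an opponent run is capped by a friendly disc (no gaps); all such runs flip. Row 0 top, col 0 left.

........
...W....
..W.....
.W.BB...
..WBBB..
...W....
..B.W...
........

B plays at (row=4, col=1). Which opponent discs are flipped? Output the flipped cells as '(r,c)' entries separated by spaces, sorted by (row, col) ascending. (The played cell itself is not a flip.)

Dir NW: first cell '.' (not opp) -> no flip
Dir N: opp run (3,1), next='.' -> no flip
Dir NE: first cell '.' (not opp) -> no flip
Dir W: first cell '.' (not opp) -> no flip
Dir E: opp run (4,2) capped by B -> flip
Dir SW: first cell '.' (not opp) -> no flip
Dir S: first cell '.' (not opp) -> no flip
Dir SE: first cell '.' (not opp) -> no flip

Answer: (4,2)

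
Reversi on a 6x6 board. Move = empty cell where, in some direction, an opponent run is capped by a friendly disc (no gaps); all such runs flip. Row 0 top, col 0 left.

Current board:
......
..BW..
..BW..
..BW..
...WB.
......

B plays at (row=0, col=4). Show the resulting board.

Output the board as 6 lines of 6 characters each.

Answer: ....B.
..BB..
..BW..
..BW..
...WB.
......

Derivation:
Place B at (0,4); scan 8 dirs for brackets.
Dir NW: edge -> no flip
Dir N: edge -> no flip
Dir NE: edge -> no flip
Dir W: first cell '.' (not opp) -> no flip
Dir E: first cell '.' (not opp) -> no flip
Dir SW: opp run (1,3) capped by B -> flip
Dir S: first cell '.' (not opp) -> no flip
Dir SE: first cell '.' (not opp) -> no flip
All flips: (1,3)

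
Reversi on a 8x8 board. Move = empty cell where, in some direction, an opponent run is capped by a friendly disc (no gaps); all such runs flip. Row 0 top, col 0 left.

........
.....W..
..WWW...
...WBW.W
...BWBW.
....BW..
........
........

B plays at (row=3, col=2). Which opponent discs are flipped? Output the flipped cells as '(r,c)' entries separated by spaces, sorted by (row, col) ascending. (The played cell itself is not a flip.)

Dir NW: first cell '.' (not opp) -> no flip
Dir N: opp run (2,2), next='.' -> no flip
Dir NE: opp run (2,3), next='.' -> no flip
Dir W: first cell '.' (not opp) -> no flip
Dir E: opp run (3,3) capped by B -> flip
Dir SW: first cell '.' (not opp) -> no flip
Dir S: first cell '.' (not opp) -> no flip
Dir SE: first cell 'B' (not opp) -> no flip

Answer: (3,3)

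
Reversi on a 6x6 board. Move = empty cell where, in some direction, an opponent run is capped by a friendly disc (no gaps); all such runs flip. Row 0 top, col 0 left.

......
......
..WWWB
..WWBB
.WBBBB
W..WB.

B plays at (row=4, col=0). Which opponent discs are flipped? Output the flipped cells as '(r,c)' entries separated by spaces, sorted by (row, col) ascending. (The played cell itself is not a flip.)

Dir NW: edge -> no flip
Dir N: first cell '.' (not opp) -> no flip
Dir NE: first cell '.' (not opp) -> no flip
Dir W: edge -> no flip
Dir E: opp run (4,1) capped by B -> flip
Dir SW: edge -> no flip
Dir S: opp run (5,0), next=edge -> no flip
Dir SE: first cell '.' (not opp) -> no flip

Answer: (4,1)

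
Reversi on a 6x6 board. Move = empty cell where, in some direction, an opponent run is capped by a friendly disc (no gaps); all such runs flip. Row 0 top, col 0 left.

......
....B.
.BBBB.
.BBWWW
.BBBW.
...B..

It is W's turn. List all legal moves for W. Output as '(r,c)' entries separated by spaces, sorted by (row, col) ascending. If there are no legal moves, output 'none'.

Answer: (0,4) (1,1) (1,2) (1,3) (1,5) (3,0) (4,0) (5,1) (5,2)

Derivation:
(0,3): no bracket -> illegal
(0,4): flips 2 -> legal
(0,5): no bracket -> illegal
(1,0): no bracket -> illegal
(1,1): flips 1 -> legal
(1,2): flips 1 -> legal
(1,3): flips 2 -> legal
(1,5): flips 1 -> legal
(2,0): no bracket -> illegal
(2,5): no bracket -> illegal
(3,0): flips 2 -> legal
(4,0): flips 3 -> legal
(5,0): no bracket -> illegal
(5,1): flips 1 -> legal
(5,2): flips 1 -> legal
(5,4): no bracket -> illegal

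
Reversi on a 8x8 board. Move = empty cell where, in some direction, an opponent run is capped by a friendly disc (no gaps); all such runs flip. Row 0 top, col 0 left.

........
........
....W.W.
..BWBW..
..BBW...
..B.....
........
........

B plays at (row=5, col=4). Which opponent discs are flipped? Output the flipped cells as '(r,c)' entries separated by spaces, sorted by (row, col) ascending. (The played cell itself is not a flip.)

Dir NW: first cell 'B' (not opp) -> no flip
Dir N: opp run (4,4) capped by B -> flip
Dir NE: first cell '.' (not opp) -> no flip
Dir W: first cell '.' (not opp) -> no flip
Dir E: first cell '.' (not opp) -> no flip
Dir SW: first cell '.' (not opp) -> no flip
Dir S: first cell '.' (not opp) -> no flip
Dir SE: first cell '.' (not opp) -> no flip

Answer: (4,4)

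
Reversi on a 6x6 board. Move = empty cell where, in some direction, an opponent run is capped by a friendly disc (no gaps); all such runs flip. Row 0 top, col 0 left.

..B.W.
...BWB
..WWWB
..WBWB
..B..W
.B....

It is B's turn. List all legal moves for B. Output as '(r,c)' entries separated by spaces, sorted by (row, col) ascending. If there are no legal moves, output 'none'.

Answer: (0,3) (1,1) (1,2) (2,1) (3,1) (4,3) (5,5)

Derivation:
(0,3): flips 1 -> legal
(0,5): no bracket -> illegal
(1,1): flips 1 -> legal
(1,2): flips 2 -> legal
(2,1): flips 3 -> legal
(3,1): flips 2 -> legal
(4,1): no bracket -> illegal
(4,3): flips 1 -> legal
(4,4): no bracket -> illegal
(5,4): no bracket -> illegal
(5,5): flips 1 -> legal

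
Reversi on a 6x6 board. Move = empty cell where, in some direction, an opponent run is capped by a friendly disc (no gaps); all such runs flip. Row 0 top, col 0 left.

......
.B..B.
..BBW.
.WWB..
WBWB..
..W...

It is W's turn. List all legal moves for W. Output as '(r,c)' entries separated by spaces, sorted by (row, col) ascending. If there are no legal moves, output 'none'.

Answer: (0,4) (0,5) (1,2) (1,3) (2,1) (3,0) (3,4) (4,4) (5,0) (5,1) (5,4)

Derivation:
(0,0): no bracket -> illegal
(0,1): no bracket -> illegal
(0,2): no bracket -> illegal
(0,3): no bracket -> illegal
(0,4): flips 1 -> legal
(0,5): flips 2 -> legal
(1,0): no bracket -> illegal
(1,2): flips 1 -> legal
(1,3): flips 1 -> legal
(1,5): no bracket -> illegal
(2,0): no bracket -> illegal
(2,1): flips 2 -> legal
(2,5): no bracket -> illegal
(3,0): flips 1 -> legal
(3,4): flips 2 -> legal
(4,4): flips 1 -> legal
(5,0): flips 1 -> legal
(5,1): flips 1 -> legal
(5,3): no bracket -> illegal
(5,4): flips 1 -> legal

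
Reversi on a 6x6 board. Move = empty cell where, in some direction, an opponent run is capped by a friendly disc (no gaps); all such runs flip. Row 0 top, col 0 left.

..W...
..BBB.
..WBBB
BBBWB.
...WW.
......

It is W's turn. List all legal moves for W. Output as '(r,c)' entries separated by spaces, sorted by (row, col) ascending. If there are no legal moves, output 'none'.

(0,1): no bracket -> illegal
(0,3): flips 2 -> legal
(0,4): flips 4 -> legal
(0,5): no bracket -> illegal
(1,1): no bracket -> illegal
(1,5): flips 1 -> legal
(2,0): no bracket -> illegal
(2,1): flips 1 -> legal
(3,5): flips 3 -> legal
(4,0): flips 1 -> legal
(4,1): no bracket -> illegal
(4,2): flips 1 -> legal
(4,5): no bracket -> illegal

Answer: (0,3) (0,4) (1,5) (2,1) (3,5) (4,0) (4,2)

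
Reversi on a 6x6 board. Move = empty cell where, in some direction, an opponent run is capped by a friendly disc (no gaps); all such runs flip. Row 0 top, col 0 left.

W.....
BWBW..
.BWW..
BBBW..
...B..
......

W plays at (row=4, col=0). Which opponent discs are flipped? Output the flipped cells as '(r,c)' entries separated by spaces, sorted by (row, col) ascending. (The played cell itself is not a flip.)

Dir NW: edge -> no flip
Dir N: opp run (3,0), next='.' -> no flip
Dir NE: opp run (3,1) capped by W -> flip
Dir W: edge -> no flip
Dir E: first cell '.' (not opp) -> no flip
Dir SW: edge -> no flip
Dir S: first cell '.' (not opp) -> no flip
Dir SE: first cell '.' (not opp) -> no flip

Answer: (3,1)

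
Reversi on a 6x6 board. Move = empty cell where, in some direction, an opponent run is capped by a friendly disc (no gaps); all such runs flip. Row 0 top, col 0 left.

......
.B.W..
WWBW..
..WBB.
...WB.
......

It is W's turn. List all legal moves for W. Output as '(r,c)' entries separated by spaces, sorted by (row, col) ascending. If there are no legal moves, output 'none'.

(0,0): no bracket -> illegal
(0,1): flips 1 -> legal
(0,2): flips 1 -> legal
(1,0): no bracket -> illegal
(1,2): flips 1 -> legal
(2,4): no bracket -> illegal
(2,5): flips 1 -> legal
(3,1): flips 1 -> legal
(3,5): flips 2 -> legal
(4,2): no bracket -> illegal
(4,5): flips 2 -> legal
(5,3): no bracket -> illegal
(5,4): no bracket -> illegal
(5,5): no bracket -> illegal

Answer: (0,1) (0,2) (1,2) (2,5) (3,1) (3,5) (4,5)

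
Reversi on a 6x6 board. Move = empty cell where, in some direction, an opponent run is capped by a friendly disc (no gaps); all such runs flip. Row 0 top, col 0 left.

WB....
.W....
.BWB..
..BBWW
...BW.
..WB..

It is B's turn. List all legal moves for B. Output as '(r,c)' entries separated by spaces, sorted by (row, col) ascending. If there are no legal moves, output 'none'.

(0,2): no bracket -> illegal
(1,0): no bracket -> illegal
(1,2): flips 1 -> legal
(1,3): no bracket -> illegal
(2,0): no bracket -> illegal
(2,4): no bracket -> illegal
(2,5): flips 1 -> legal
(3,1): no bracket -> illegal
(4,1): no bracket -> illegal
(4,2): no bracket -> illegal
(4,5): flips 2 -> legal
(5,1): flips 1 -> legal
(5,4): no bracket -> illegal
(5,5): flips 1 -> legal

Answer: (1,2) (2,5) (4,5) (5,1) (5,5)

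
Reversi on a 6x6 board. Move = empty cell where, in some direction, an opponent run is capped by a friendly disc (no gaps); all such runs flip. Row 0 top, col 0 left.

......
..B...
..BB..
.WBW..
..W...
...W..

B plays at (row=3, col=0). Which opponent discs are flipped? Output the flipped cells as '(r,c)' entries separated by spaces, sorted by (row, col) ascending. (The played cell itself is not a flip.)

Answer: (3,1)

Derivation:
Dir NW: edge -> no flip
Dir N: first cell '.' (not opp) -> no flip
Dir NE: first cell '.' (not opp) -> no flip
Dir W: edge -> no flip
Dir E: opp run (3,1) capped by B -> flip
Dir SW: edge -> no flip
Dir S: first cell '.' (not opp) -> no flip
Dir SE: first cell '.' (not opp) -> no flip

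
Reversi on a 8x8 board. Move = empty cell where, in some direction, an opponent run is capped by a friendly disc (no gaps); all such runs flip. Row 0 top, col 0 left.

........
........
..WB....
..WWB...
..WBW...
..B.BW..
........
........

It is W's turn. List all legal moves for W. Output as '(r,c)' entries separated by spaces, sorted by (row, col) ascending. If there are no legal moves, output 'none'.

Answer: (1,3) (1,4) (2,4) (3,5) (5,3) (6,2) (6,4) (6,5)

Derivation:
(1,2): no bracket -> illegal
(1,3): flips 1 -> legal
(1,4): flips 1 -> legal
(2,4): flips 2 -> legal
(2,5): no bracket -> illegal
(3,5): flips 1 -> legal
(4,1): no bracket -> illegal
(4,5): no bracket -> illegal
(5,1): no bracket -> illegal
(5,3): flips 2 -> legal
(6,1): no bracket -> illegal
(6,2): flips 1 -> legal
(6,3): no bracket -> illegal
(6,4): flips 1 -> legal
(6,5): flips 2 -> legal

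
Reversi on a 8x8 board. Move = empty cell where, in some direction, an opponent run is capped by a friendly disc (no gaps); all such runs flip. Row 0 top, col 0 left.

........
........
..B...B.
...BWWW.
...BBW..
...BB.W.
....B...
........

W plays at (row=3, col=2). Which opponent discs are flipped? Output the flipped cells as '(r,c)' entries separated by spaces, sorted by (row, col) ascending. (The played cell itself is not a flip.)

Answer: (3,3)

Derivation:
Dir NW: first cell '.' (not opp) -> no flip
Dir N: opp run (2,2), next='.' -> no flip
Dir NE: first cell '.' (not opp) -> no flip
Dir W: first cell '.' (not opp) -> no flip
Dir E: opp run (3,3) capped by W -> flip
Dir SW: first cell '.' (not opp) -> no flip
Dir S: first cell '.' (not opp) -> no flip
Dir SE: opp run (4,3) (5,4), next='.' -> no flip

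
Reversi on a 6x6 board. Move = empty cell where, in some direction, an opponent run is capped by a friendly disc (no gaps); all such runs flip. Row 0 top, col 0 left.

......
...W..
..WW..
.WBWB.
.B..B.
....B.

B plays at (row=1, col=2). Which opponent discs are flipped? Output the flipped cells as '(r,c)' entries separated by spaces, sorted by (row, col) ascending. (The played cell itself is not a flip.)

Dir NW: first cell '.' (not opp) -> no flip
Dir N: first cell '.' (not opp) -> no flip
Dir NE: first cell '.' (not opp) -> no flip
Dir W: first cell '.' (not opp) -> no flip
Dir E: opp run (1,3), next='.' -> no flip
Dir SW: first cell '.' (not opp) -> no flip
Dir S: opp run (2,2) capped by B -> flip
Dir SE: opp run (2,3) capped by B -> flip

Answer: (2,2) (2,3)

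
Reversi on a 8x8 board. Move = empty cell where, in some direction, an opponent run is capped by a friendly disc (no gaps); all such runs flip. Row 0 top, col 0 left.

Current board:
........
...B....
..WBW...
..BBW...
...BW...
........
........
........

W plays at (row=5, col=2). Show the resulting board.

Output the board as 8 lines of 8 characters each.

Answer: ........
...B....
..WBW...
..BBW...
...WW...
..W.....
........
........

Derivation:
Place W at (5,2); scan 8 dirs for brackets.
Dir NW: first cell '.' (not opp) -> no flip
Dir N: first cell '.' (not opp) -> no flip
Dir NE: opp run (4,3) capped by W -> flip
Dir W: first cell '.' (not opp) -> no flip
Dir E: first cell '.' (not opp) -> no flip
Dir SW: first cell '.' (not opp) -> no flip
Dir S: first cell '.' (not opp) -> no flip
Dir SE: first cell '.' (not opp) -> no flip
All flips: (4,3)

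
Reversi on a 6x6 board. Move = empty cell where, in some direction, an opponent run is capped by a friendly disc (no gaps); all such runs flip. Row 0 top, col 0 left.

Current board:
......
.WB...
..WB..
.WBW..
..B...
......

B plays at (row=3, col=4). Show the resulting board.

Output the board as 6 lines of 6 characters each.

Place B at (3,4); scan 8 dirs for brackets.
Dir NW: first cell 'B' (not opp) -> no flip
Dir N: first cell '.' (not opp) -> no flip
Dir NE: first cell '.' (not opp) -> no flip
Dir W: opp run (3,3) capped by B -> flip
Dir E: first cell '.' (not opp) -> no flip
Dir SW: first cell '.' (not opp) -> no flip
Dir S: first cell '.' (not opp) -> no flip
Dir SE: first cell '.' (not opp) -> no flip
All flips: (3,3)

Answer: ......
.WB...
..WB..
.WBBB.
..B...
......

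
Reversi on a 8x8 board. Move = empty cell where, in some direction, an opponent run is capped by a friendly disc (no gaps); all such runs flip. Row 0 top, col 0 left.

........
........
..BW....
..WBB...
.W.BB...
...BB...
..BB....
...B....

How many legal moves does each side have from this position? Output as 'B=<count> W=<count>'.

-- B to move --
(1,2): flips 1 -> legal
(1,3): flips 1 -> legal
(1,4): no bracket -> illegal
(2,1): flips 1 -> legal
(2,4): flips 1 -> legal
(3,0): no bracket -> illegal
(3,1): flips 1 -> legal
(4,0): no bracket -> illegal
(4,2): flips 1 -> legal
(5,0): no bracket -> illegal
(5,1): no bracket -> illegal
(5,2): no bracket -> illegal
B mobility = 6
-- W to move --
(1,1): no bracket -> illegal
(1,2): flips 1 -> legal
(1,3): no bracket -> illegal
(2,1): flips 1 -> legal
(2,4): no bracket -> illegal
(2,5): no bracket -> illegal
(3,1): no bracket -> illegal
(3,5): flips 2 -> legal
(4,2): no bracket -> illegal
(4,5): flips 1 -> legal
(5,1): no bracket -> illegal
(5,2): no bracket -> illegal
(5,5): no bracket -> illegal
(6,1): no bracket -> illegal
(6,4): no bracket -> illegal
(6,5): flips 2 -> legal
(7,1): no bracket -> illegal
(7,2): no bracket -> illegal
(7,4): no bracket -> illegal
W mobility = 5

Answer: B=6 W=5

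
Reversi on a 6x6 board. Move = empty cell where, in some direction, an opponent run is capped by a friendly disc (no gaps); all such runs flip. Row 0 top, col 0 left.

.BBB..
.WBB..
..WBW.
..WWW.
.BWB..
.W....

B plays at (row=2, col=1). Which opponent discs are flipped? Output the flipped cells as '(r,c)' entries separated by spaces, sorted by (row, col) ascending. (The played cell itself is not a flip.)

Answer: (1,1) (2,2) (3,2)

Derivation:
Dir NW: first cell '.' (not opp) -> no flip
Dir N: opp run (1,1) capped by B -> flip
Dir NE: first cell 'B' (not opp) -> no flip
Dir W: first cell '.' (not opp) -> no flip
Dir E: opp run (2,2) capped by B -> flip
Dir SW: first cell '.' (not opp) -> no flip
Dir S: first cell '.' (not opp) -> no flip
Dir SE: opp run (3,2) capped by B -> flip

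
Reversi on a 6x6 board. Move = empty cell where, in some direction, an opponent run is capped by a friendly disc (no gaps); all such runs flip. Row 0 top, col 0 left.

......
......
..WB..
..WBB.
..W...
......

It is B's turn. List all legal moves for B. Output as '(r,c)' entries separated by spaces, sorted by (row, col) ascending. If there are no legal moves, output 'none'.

(1,1): flips 1 -> legal
(1,2): no bracket -> illegal
(1,3): no bracket -> illegal
(2,1): flips 1 -> legal
(3,1): flips 1 -> legal
(4,1): flips 1 -> legal
(4,3): no bracket -> illegal
(5,1): flips 1 -> legal
(5,2): no bracket -> illegal
(5,3): no bracket -> illegal

Answer: (1,1) (2,1) (3,1) (4,1) (5,1)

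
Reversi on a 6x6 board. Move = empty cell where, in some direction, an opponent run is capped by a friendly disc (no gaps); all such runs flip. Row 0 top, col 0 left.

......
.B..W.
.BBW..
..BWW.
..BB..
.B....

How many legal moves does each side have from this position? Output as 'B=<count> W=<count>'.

Answer: B=6 W=6

Derivation:
-- B to move --
(0,3): no bracket -> illegal
(0,4): no bracket -> illegal
(0,5): flips 2 -> legal
(1,2): no bracket -> illegal
(1,3): flips 2 -> legal
(1,5): no bracket -> illegal
(2,4): flips 2 -> legal
(2,5): flips 1 -> legal
(3,5): flips 2 -> legal
(4,4): flips 1 -> legal
(4,5): no bracket -> illegal
B mobility = 6
-- W to move --
(0,0): flips 2 -> legal
(0,1): no bracket -> illegal
(0,2): no bracket -> illegal
(1,0): no bracket -> illegal
(1,2): no bracket -> illegal
(1,3): no bracket -> illegal
(2,0): flips 2 -> legal
(3,0): no bracket -> illegal
(3,1): flips 1 -> legal
(4,0): no bracket -> illegal
(4,1): flips 1 -> legal
(4,4): no bracket -> illegal
(5,0): no bracket -> illegal
(5,2): flips 1 -> legal
(5,3): flips 1 -> legal
(5,4): no bracket -> illegal
W mobility = 6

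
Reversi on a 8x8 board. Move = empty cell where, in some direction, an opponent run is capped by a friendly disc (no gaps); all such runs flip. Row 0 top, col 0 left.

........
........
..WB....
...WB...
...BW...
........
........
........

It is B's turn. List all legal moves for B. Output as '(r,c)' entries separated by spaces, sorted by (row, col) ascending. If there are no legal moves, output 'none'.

(1,1): no bracket -> illegal
(1,2): no bracket -> illegal
(1,3): no bracket -> illegal
(2,1): flips 1 -> legal
(2,4): no bracket -> illegal
(3,1): no bracket -> illegal
(3,2): flips 1 -> legal
(3,5): no bracket -> illegal
(4,2): no bracket -> illegal
(4,5): flips 1 -> legal
(5,3): no bracket -> illegal
(5,4): flips 1 -> legal
(5,5): no bracket -> illegal

Answer: (2,1) (3,2) (4,5) (5,4)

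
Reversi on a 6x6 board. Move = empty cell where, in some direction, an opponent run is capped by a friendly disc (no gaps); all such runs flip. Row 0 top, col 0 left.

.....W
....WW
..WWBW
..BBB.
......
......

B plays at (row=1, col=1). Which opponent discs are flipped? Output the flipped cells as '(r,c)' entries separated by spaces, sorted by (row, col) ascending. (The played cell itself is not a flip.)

Dir NW: first cell '.' (not opp) -> no flip
Dir N: first cell '.' (not opp) -> no flip
Dir NE: first cell '.' (not opp) -> no flip
Dir W: first cell '.' (not opp) -> no flip
Dir E: first cell '.' (not opp) -> no flip
Dir SW: first cell '.' (not opp) -> no flip
Dir S: first cell '.' (not opp) -> no flip
Dir SE: opp run (2,2) capped by B -> flip

Answer: (2,2)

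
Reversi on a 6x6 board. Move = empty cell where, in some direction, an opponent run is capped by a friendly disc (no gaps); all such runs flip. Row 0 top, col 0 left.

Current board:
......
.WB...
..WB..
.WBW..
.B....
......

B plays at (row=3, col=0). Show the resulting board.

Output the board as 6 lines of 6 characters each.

Answer: ......
.WB...
..WB..
BBBW..
.B....
......

Derivation:
Place B at (3,0); scan 8 dirs for brackets.
Dir NW: edge -> no flip
Dir N: first cell '.' (not opp) -> no flip
Dir NE: first cell '.' (not opp) -> no flip
Dir W: edge -> no flip
Dir E: opp run (3,1) capped by B -> flip
Dir SW: edge -> no flip
Dir S: first cell '.' (not opp) -> no flip
Dir SE: first cell 'B' (not opp) -> no flip
All flips: (3,1)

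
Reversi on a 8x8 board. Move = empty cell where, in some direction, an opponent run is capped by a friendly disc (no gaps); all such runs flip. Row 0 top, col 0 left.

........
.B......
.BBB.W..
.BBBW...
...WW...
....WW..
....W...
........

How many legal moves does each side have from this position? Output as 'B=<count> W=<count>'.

-- B to move --
(1,4): no bracket -> illegal
(1,5): no bracket -> illegal
(1,6): no bracket -> illegal
(2,4): no bracket -> illegal
(2,6): no bracket -> illegal
(3,5): flips 1 -> legal
(3,6): no bracket -> illegal
(4,2): no bracket -> illegal
(4,5): flips 1 -> legal
(4,6): no bracket -> illegal
(5,2): no bracket -> illegal
(5,3): flips 1 -> legal
(5,6): no bracket -> illegal
(6,3): no bracket -> illegal
(6,5): flips 2 -> legal
(6,6): flips 2 -> legal
(7,3): no bracket -> illegal
(7,4): no bracket -> illegal
(7,5): no bracket -> illegal
B mobility = 5
-- W to move --
(0,0): flips 3 -> legal
(0,1): no bracket -> illegal
(0,2): no bracket -> illegal
(1,0): flips 2 -> legal
(1,2): flips 1 -> legal
(1,3): flips 2 -> legal
(1,4): no bracket -> illegal
(2,0): no bracket -> illegal
(2,4): no bracket -> illegal
(3,0): flips 3 -> legal
(4,0): no bracket -> illegal
(4,1): no bracket -> illegal
(4,2): no bracket -> illegal
W mobility = 5

Answer: B=5 W=5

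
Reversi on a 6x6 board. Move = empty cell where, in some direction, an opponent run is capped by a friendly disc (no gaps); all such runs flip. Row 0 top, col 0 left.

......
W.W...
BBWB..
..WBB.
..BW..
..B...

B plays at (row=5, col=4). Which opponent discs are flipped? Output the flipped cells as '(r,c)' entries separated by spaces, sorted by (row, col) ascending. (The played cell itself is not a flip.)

Dir NW: opp run (4,3) (3,2) capped by B -> flip
Dir N: first cell '.' (not opp) -> no flip
Dir NE: first cell '.' (not opp) -> no flip
Dir W: first cell '.' (not opp) -> no flip
Dir E: first cell '.' (not opp) -> no flip
Dir SW: edge -> no flip
Dir S: edge -> no flip
Dir SE: edge -> no flip

Answer: (3,2) (4,3)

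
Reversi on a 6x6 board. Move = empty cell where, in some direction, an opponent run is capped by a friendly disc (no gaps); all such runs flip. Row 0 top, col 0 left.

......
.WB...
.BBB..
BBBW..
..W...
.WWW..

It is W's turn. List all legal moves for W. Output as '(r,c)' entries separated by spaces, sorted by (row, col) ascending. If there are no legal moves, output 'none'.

Answer: (0,2) (1,3) (2,0) (4,1)

Derivation:
(0,1): no bracket -> illegal
(0,2): flips 3 -> legal
(0,3): no bracket -> illegal
(1,0): no bracket -> illegal
(1,3): flips 2 -> legal
(1,4): no bracket -> illegal
(2,0): flips 1 -> legal
(2,4): no bracket -> illegal
(3,4): no bracket -> illegal
(4,0): no bracket -> illegal
(4,1): flips 2 -> legal
(4,3): no bracket -> illegal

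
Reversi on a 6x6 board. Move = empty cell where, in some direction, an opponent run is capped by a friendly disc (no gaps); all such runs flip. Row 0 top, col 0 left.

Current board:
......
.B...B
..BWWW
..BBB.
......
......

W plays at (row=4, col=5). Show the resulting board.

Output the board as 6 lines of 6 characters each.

Place W at (4,5); scan 8 dirs for brackets.
Dir NW: opp run (3,4) capped by W -> flip
Dir N: first cell '.' (not opp) -> no flip
Dir NE: edge -> no flip
Dir W: first cell '.' (not opp) -> no flip
Dir E: edge -> no flip
Dir SW: first cell '.' (not opp) -> no flip
Dir S: first cell '.' (not opp) -> no flip
Dir SE: edge -> no flip
All flips: (3,4)

Answer: ......
.B...B
..BWWW
..BBW.
.....W
......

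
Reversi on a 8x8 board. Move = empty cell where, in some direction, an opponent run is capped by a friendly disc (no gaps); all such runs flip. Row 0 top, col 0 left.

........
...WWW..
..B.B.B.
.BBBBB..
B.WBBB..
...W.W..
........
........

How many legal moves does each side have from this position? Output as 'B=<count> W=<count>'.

-- B to move --
(0,2): flips 1 -> legal
(0,3): no bracket -> illegal
(0,4): flips 3 -> legal
(0,5): no bracket -> illegal
(0,6): flips 1 -> legal
(1,2): no bracket -> illegal
(1,6): no bracket -> illegal
(2,3): no bracket -> illegal
(2,5): no bracket -> illegal
(4,1): flips 1 -> legal
(4,6): no bracket -> illegal
(5,1): flips 1 -> legal
(5,2): flips 1 -> legal
(5,4): no bracket -> illegal
(5,6): no bracket -> illegal
(6,2): flips 1 -> legal
(6,3): flips 1 -> legal
(6,4): flips 2 -> legal
(6,5): flips 1 -> legal
(6,6): flips 1 -> legal
B mobility = 11
-- W to move --
(1,1): flips 3 -> legal
(1,2): flips 2 -> legal
(1,6): no bracket -> illegal
(1,7): flips 3 -> legal
(2,0): flips 1 -> legal
(2,1): no bracket -> illegal
(2,3): flips 2 -> legal
(2,5): flips 2 -> legal
(2,7): no bracket -> illegal
(3,0): no bracket -> illegal
(3,6): no bracket -> illegal
(3,7): flips 1 -> legal
(4,1): no bracket -> illegal
(4,6): flips 5 -> legal
(5,0): no bracket -> illegal
(5,1): no bracket -> illegal
(5,2): no bracket -> illegal
(5,4): flips 3 -> legal
(5,6): no bracket -> illegal
W mobility = 9

Answer: B=11 W=9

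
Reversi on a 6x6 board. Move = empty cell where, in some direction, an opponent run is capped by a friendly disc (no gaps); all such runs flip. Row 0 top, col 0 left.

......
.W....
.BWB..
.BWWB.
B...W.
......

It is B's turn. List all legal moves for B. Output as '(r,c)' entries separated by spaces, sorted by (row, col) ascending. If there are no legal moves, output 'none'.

(0,0): no bracket -> illegal
(0,1): flips 1 -> legal
(0,2): no bracket -> illegal
(1,0): no bracket -> illegal
(1,2): no bracket -> illegal
(1,3): flips 1 -> legal
(2,0): no bracket -> illegal
(2,4): no bracket -> illegal
(3,5): no bracket -> illegal
(4,1): flips 1 -> legal
(4,2): no bracket -> illegal
(4,3): flips 2 -> legal
(4,5): no bracket -> illegal
(5,3): no bracket -> illegal
(5,4): flips 1 -> legal
(5,5): no bracket -> illegal

Answer: (0,1) (1,3) (4,1) (4,3) (5,4)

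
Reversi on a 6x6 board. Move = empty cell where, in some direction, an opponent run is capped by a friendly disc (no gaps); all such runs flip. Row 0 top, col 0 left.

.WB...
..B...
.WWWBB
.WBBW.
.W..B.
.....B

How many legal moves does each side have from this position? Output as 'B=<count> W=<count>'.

-- B to move --
(0,0): flips 1 -> legal
(1,0): flips 1 -> legal
(1,1): flips 1 -> legal
(1,3): flips 1 -> legal
(1,4): flips 1 -> legal
(2,0): flips 3 -> legal
(3,0): flips 2 -> legal
(3,5): flips 1 -> legal
(4,0): no bracket -> illegal
(4,2): no bracket -> illegal
(4,3): flips 1 -> legal
(4,5): flips 2 -> legal
(5,0): flips 1 -> legal
(5,1): no bracket -> illegal
(5,2): no bracket -> illegal
B mobility = 11
-- W to move --
(0,3): flips 2 -> legal
(1,1): no bracket -> illegal
(1,3): no bracket -> illegal
(1,4): flips 1 -> legal
(1,5): no bracket -> illegal
(3,5): no bracket -> illegal
(4,2): flips 1 -> legal
(4,3): flips 2 -> legal
(4,5): no bracket -> illegal
(5,3): no bracket -> illegal
(5,4): flips 1 -> legal
W mobility = 5

Answer: B=11 W=5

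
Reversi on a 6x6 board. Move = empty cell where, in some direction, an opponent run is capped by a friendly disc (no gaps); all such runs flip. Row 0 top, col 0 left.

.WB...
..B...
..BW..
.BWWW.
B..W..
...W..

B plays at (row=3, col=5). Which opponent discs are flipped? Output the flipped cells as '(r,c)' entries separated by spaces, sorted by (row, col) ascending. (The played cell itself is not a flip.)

Answer: (3,2) (3,3) (3,4)

Derivation:
Dir NW: first cell '.' (not opp) -> no flip
Dir N: first cell '.' (not opp) -> no flip
Dir NE: edge -> no flip
Dir W: opp run (3,4) (3,3) (3,2) capped by B -> flip
Dir E: edge -> no flip
Dir SW: first cell '.' (not opp) -> no flip
Dir S: first cell '.' (not opp) -> no flip
Dir SE: edge -> no flip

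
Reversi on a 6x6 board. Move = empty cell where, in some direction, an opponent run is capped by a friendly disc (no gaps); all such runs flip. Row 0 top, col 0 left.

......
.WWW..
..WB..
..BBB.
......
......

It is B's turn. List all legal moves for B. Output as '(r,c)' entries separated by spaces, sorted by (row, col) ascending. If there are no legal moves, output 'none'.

(0,0): flips 2 -> legal
(0,1): flips 1 -> legal
(0,2): flips 2 -> legal
(0,3): flips 1 -> legal
(0,4): no bracket -> illegal
(1,0): no bracket -> illegal
(1,4): no bracket -> illegal
(2,0): no bracket -> illegal
(2,1): flips 1 -> legal
(2,4): no bracket -> illegal
(3,1): no bracket -> illegal

Answer: (0,0) (0,1) (0,2) (0,3) (2,1)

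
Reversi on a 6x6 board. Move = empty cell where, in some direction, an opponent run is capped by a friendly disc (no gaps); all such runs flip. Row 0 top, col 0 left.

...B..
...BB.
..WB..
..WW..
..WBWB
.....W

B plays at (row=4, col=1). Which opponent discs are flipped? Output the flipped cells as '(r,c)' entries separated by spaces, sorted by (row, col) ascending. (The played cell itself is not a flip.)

Answer: (3,2) (4,2)

Derivation:
Dir NW: first cell '.' (not opp) -> no flip
Dir N: first cell '.' (not opp) -> no flip
Dir NE: opp run (3,2) capped by B -> flip
Dir W: first cell '.' (not opp) -> no flip
Dir E: opp run (4,2) capped by B -> flip
Dir SW: first cell '.' (not opp) -> no flip
Dir S: first cell '.' (not opp) -> no flip
Dir SE: first cell '.' (not opp) -> no flip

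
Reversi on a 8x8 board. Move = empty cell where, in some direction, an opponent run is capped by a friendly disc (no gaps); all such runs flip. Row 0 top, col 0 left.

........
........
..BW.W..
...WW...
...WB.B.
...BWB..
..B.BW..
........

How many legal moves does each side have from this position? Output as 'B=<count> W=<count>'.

Answer: B=5 W=8

Derivation:
-- B to move --
(1,2): no bracket -> illegal
(1,3): flips 3 -> legal
(1,4): no bracket -> illegal
(1,5): no bracket -> illegal
(1,6): no bracket -> illegal
(2,4): flips 2 -> legal
(2,6): no bracket -> illegal
(3,2): no bracket -> illegal
(3,5): no bracket -> illegal
(3,6): no bracket -> illegal
(4,2): flips 1 -> legal
(4,5): no bracket -> illegal
(5,2): no bracket -> illegal
(5,6): no bracket -> illegal
(6,3): no bracket -> illegal
(6,6): flips 1 -> legal
(7,4): no bracket -> illegal
(7,5): flips 1 -> legal
(7,6): no bracket -> illegal
B mobility = 5
-- W to move --
(1,1): flips 1 -> legal
(1,2): no bracket -> illegal
(1,3): no bracket -> illegal
(2,1): flips 1 -> legal
(3,1): no bracket -> illegal
(3,2): no bracket -> illegal
(3,5): no bracket -> illegal
(3,6): no bracket -> illegal
(3,7): no bracket -> illegal
(4,2): no bracket -> illegal
(4,5): flips 2 -> legal
(4,7): no bracket -> illegal
(5,1): no bracket -> illegal
(5,2): flips 1 -> legal
(5,6): flips 1 -> legal
(5,7): no bracket -> illegal
(6,1): no bracket -> illegal
(6,3): flips 2 -> legal
(6,6): flips 2 -> legal
(7,1): no bracket -> illegal
(7,2): no bracket -> illegal
(7,3): no bracket -> illegal
(7,4): flips 1 -> legal
(7,5): no bracket -> illegal
W mobility = 8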